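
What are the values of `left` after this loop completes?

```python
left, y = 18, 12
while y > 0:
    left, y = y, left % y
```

GCD of 18 and 12
`left` takes the values: 18 → 12 → 6

Answer: 6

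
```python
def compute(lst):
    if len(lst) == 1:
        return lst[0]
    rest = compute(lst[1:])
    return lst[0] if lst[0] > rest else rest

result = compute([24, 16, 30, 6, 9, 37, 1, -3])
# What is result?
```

Recursive max over [24, 16, 30, 6, 9, 37, 1, -3] = 37

Answer: 37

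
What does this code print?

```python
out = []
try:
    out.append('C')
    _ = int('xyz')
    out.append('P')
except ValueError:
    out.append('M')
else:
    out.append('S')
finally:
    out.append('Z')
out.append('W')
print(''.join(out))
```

Execution trace: 'C' (try body) → 'M' (except ValueError) → 'Z' (finally) → 'W' (after the try/except). Output: CMZW

Answer: CMZW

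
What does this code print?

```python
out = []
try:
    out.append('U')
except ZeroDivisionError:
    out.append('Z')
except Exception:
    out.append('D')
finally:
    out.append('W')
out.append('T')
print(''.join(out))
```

Execution trace: 'U' (try body, no exception) → 'W' (finally) → 'T' (after the try/except). Output: UWT

Answer: UWT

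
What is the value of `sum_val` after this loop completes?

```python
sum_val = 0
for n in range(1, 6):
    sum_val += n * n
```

Sum of squares 1² to 5² = 55
`sum_val` takes the values: 0 → 1 → 5 → 14 → 30 → 55

Answer: 55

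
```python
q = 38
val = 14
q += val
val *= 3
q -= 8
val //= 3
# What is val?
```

Trace:
`q = 38` → q = 38
`val = 14` → val = 14
`q += val` → q = 52
`val *= 3` → val = 42
`q -= 8` → q = 44
`val //= 3` → val = 14
So val = 14

Answer: 14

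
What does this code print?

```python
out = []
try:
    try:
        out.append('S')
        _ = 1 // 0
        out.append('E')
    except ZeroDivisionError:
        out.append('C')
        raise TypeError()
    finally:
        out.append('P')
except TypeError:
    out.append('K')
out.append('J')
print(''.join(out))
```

Execution trace: 'S' (inner try body) → 'C' (inner except ZeroDivisionError) → 'P' (inner finally) → 'K' (outer except TypeError) → 'J' (after the try/except). Output: SCPKJ

Answer: SCPKJ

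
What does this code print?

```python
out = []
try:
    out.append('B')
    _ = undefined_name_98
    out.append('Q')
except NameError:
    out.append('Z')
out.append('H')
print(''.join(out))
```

Execution trace: 'B' (try body) → 'Z' (except NameError) → 'H' (after the try/except). Output: BZH

Answer: BZH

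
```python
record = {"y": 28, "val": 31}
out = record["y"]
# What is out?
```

Trace:
`record = {"y": 28, "val": 31}` → record = {'y': 28, 'val': 31}
`out = record["y"]` → out = 28
So out = 28

Answer: 28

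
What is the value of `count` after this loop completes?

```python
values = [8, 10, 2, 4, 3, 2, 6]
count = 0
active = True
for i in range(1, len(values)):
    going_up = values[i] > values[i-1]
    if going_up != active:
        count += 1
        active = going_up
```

Count direction changes in [8, 10, 2, 4, 3, 2, 6]
`count` takes the values: 0 → 1 → 2 → 3 → 4

Answer: 4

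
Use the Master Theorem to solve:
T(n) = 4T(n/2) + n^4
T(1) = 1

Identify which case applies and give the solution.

a=4, b=2, f(n)=n^4. log_2(4) = 2. Since c=4 > 2 and the regularity condition holds (4(n/2)^4 = (4/2^4)n^4 with 4/2^4 < 1), Case 3 applies: T(n) = Θ(f(n)) = O(n^4).

Answer: O(n^4) - Case 3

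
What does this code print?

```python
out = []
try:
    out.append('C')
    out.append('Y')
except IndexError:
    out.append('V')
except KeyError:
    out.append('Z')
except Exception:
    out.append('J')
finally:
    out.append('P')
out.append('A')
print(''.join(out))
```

Execution trace: 'C' (try body) → 'Y' (try body, no exception) → 'P' (finally) → 'A' (after the try/except). Output: CYPA

Answer: CYPA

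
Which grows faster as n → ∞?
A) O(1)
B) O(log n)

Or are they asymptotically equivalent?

O(1) vs O(log n): Higher order terms dominate.

Answer: B) O(log n) grows faster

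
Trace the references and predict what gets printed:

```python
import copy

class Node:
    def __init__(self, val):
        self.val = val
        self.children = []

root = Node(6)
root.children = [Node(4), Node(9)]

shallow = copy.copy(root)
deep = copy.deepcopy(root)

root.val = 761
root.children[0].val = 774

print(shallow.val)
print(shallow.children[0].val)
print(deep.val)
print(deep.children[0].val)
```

Key concept: deep copy with custom objects.
Step by step:
`root = Node(6)` → root = Node(val=6, children=[])
`root.children = [Node(4), Node(9)]` → root = Node(val=6, children=[Node(val=4, children=[]), Node(val=9, children=[])])
`shallow = copy.copy(root)` → shallow = Node(val=6, children=[Node(val=4, children=[]), Node(val=9, children=[])])
`deep = copy.deepcopy(root)` → deep = Node(val=6, children=[Node(val=4, children=[]), Node(val=9, children=[])])
`root.val = 761` → root = Node(val=761, children=[Node(val=4, children=[]), Node(val=9, children=[])])
`root.children[0].val = 774` → root = Node(val=761, children=[Node(val=774, children=[]), Node(val=9, children=[])]); shallow = Node(val=6, children=[Node(val=774, children=[]), Node(val=9, children=[])])
`print(shallow.val)` → prints 6
`print(shallow.children[0].val)` → prints 774
`print(deep.val)` → prints 6
`print(deep.children[0].val)` → prints 4

Answer:
6
774
6
4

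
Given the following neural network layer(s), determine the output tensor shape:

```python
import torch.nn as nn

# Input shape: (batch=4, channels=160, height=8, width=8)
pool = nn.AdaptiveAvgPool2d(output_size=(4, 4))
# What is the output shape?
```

Input: (4, 160, 8, 8) -> Output: (4, 160, 4, 4)

Answer: (4, 160, 4, 4)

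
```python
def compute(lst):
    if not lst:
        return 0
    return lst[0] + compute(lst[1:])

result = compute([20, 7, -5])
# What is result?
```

20 + 7 + (-5) + 0 = 22

Answer: 22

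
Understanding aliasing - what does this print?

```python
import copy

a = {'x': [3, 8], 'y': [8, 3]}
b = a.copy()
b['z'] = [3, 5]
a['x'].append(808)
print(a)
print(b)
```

Key concept: shallow copy of dict with mutable values.
Step by step:
`a = {'x': [3, 8], 'y': [8, 3]}` → a = {'x': [3, 8], 'y': [8, 3]}
`b = a.copy()` → b = {'x': [3, 8], 'y': [8, 3]}
`b['z'] = [3, 5]` → b = {'x': [3, 8], 'y': [8, 3], 'z': [3, 5]}
`a['x'].append(808)` → a = {'x': [3, 8, 808], 'y': [8, 3]}; b = {'x': [3, 8, 808], 'y': [8, 3], 'z': [3, 5]}
`print(a)` → prints {'x': [3, 8, 808], 'y': [8, 3]}
`print(b)` → prints {'x': [3, 8, 808], 'y': [8, 3], 'z': [3, 5]}

Answer:
{'x': [3, 8, 808], 'y': [8, 3]}
{'x': [3, 8, 808], 'y': [8, 3], 'z': [3, 5]}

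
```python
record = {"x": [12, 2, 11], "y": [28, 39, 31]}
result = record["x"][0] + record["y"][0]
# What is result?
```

Trace:
`record = {"x": [12, 2, 11], "y": [28, 39, 31]}` → record = {'x': [12, 2, 11], 'y': [28, 39, 31]}
`result = record["x"][0] + record["y"][0]` → result = 40
So result = 40

Answer: 40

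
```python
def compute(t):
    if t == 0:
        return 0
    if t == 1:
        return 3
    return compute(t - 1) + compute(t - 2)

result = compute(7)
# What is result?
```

Build up from base cases: compute(0)=0, compute(1)=3, compute(2)=3, compute(3)=6, compute(4)=9, compute(5)=15, compute(6)=24, ..., compute(7)=39

Answer: 39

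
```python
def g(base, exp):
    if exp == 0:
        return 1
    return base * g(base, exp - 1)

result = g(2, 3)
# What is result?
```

g(2, 3) = 2 * 2 * 2 = 8

Answer: 8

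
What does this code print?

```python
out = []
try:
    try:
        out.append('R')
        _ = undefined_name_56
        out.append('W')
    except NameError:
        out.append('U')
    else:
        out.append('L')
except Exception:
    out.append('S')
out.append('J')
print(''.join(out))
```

Execution trace: 'R' (inner try body) → 'U' (inner except NameError) → 'J' (after the try/except). Output: RUJ

Answer: RUJ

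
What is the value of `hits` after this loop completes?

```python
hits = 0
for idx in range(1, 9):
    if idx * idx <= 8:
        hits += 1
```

Count numbers where idx² ≤ 8
`hits` takes the values: 0 → 1 → 2

Answer: 2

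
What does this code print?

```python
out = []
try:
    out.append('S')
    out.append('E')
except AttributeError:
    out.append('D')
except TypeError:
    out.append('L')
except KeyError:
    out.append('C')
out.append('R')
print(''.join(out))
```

Execution trace: 'S' (try body) → 'E' (try body, no exception) → 'R' (after the try/except). Output: SER

Answer: SER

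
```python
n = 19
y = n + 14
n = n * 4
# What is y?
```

Trace:
`n = 19` → n = 19
`y = n + 14` → y = 33
`n = n * 4` → n = 76
So y = 33

Answer: 33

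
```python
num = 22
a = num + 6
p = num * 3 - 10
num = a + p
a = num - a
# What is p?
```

Trace:
`num = 22` → num = 22
`a = num + 6` → a = 28
`p = num * 3 - 10` → p = 56
`num = a + p` → num = 84
`a = num - a` → a = 56
So p = 56

Answer: 56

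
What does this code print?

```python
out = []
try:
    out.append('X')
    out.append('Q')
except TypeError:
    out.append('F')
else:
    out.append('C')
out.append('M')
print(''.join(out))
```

Execution trace: 'X' (try body) → 'Q' (try body, no exception) → 'C' (else) → 'M' (after the try/except). Output: XQCM

Answer: XQCM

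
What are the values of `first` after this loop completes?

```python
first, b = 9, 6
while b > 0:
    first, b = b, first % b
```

GCD of 9 and 6
`first` takes the values: 9 → 6 → 3

Answer: 3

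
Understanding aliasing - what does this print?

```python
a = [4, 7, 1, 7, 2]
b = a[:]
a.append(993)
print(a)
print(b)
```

Key concept: slice [:] creates copy.
Step by step:
`a = [4, 7, 1, 7, 2]` → a = [4, 7, 1, 7, 2]
`b = a[:]` → b = [4, 7, 1, 7, 2]
`a.append(993)` → a = [4, 7, 1, 7, 2, 993]
`print(a)` → prints [4, 7, 1, 7, 2, 993]
`print(b)` → prints [4, 7, 1, 7, 2]

Answer:
[4, 7, 1, 7, 2, 993]
[4, 7, 1, 7, 2]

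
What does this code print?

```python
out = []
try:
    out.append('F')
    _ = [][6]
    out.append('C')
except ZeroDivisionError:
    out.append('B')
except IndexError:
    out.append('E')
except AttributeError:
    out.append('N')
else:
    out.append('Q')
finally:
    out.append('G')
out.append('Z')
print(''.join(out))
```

Execution trace: 'F' (try body) → 'E' (except IndexError) → 'G' (finally) → 'Z' (after the try/except). Output: FEGZ

Answer: FEGZ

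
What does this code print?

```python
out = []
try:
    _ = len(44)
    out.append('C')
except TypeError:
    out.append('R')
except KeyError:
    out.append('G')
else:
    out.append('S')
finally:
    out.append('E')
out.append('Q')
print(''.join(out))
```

Execution trace: 'R' (except TypeError) → 'E' (finally) → 'Q' (after the try/except). Output: REQ

Answer: REQ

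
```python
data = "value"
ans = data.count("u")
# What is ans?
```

Trace:
`data = "value"` → data = 'value'
`ans = data.count("u")` → ans = 1
So ans = 1

Answer: 1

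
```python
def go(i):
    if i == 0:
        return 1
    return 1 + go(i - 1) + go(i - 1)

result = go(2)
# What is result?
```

go(i) = 1 + 2·go(i-1), go(0)=1. Closed form: (1+1)·2^2 - 1 = 7.

Answer: 7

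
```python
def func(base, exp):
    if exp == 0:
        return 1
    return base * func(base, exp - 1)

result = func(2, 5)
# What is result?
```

func(2, 5) = 2 * 2 * 2 * 2 * 2 = 32

Answer: 32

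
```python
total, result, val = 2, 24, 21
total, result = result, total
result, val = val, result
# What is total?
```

Trace:
`total, result, val = 2, 24, 21` → total = 2; result = 24; val = 21
`total, result = result, total` → total = 24; result = 2
`result, val = val, result` → result = 21; val = 2
So total = 24

Answer: 24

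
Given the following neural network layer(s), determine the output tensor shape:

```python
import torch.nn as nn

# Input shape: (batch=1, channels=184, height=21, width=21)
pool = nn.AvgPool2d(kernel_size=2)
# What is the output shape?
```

Input: (1, 184, 21, 21) -> Output: (1, 184, 10, 10)

Answer: (1, 184, 10, 10)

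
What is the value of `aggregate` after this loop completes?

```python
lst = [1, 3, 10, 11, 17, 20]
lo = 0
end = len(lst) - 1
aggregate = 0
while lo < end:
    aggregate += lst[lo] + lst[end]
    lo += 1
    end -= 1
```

Sum of pairs from ends
`aggregate` takes the values: 0 → 21 → 41 → 62

Answer: 62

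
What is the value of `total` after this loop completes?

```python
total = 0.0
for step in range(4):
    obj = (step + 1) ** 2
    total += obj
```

Sum of squared losses 1² + 2² + ... + 4²
`total` takes the values: 0.0 → 1.0 → 5.0 → 14.0 → 30.0

Answer: 30.0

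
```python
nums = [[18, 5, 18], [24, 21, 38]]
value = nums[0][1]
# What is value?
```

Trace:
`nums = [[18, 5, 18], [24, 21, 38]]` → nums = [[18, 5, 18], [24, 21, 38]]
`value = nums[0][1]` → value = 5
So value = 5

Answer: 5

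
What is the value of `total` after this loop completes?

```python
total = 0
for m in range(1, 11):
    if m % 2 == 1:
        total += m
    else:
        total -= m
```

Add odd, subtract even
`total` takes the values: 0 → 1 → -1 → 2 → -2 → 3 → -3 → 4 → -4 → 5 → -5

Answer: -5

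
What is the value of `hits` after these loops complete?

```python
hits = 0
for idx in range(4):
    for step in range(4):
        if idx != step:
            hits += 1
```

4² - 4 (exclude diagonal)
`hits` takes the values: 0 → 1 → 2 → 3 → 4 → 5 → 6 → 7 → 8 → 9 → 10 → 11 → 12

Answer: 12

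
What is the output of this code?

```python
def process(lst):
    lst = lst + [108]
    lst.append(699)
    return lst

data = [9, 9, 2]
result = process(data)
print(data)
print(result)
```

Key concept: rebinding parameter vs mutation.
Step by step:
`data = [9, 9, 2]` → data = [9, 9, 2]
`result = process(data)` → result = [9, 9, 2, 108, 699]
`print(data)` → prints [9, 9, 2]
`print(result)` → prints [9, 9, 2, 108, 699]

Answer:
[9, 9, 2]
[9, 9, 2, 108, 699]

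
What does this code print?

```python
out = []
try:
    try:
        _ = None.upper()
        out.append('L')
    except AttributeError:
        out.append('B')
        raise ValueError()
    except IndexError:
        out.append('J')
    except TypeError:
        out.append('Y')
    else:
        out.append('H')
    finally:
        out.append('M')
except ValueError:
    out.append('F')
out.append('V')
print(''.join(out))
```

Execution trace: 'B' (inner except AttributeError) → 'M' (inner finally) → 'F' (outer except ValueError) → 'V' (after the try/except). Output: BMFV

Answer: BMFV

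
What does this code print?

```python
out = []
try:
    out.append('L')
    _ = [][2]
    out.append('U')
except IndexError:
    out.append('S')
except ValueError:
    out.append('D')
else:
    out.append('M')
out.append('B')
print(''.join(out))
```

Execution trace: 'L' (try body) → 'S' (except IndexError) → 'B' (after the try/except). Output: LSB

Answer: LSB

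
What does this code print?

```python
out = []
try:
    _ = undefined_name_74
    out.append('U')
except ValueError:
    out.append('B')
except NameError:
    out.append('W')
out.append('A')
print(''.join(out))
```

Execution trace: 'W' (except NameError) → 'A' (after the try/except). Output: WA

Answer: WA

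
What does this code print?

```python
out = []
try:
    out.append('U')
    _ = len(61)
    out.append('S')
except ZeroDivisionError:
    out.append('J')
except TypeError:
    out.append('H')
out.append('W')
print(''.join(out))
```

Execution trace: 'U' (try body) → 'H' (except TypeError) → 'W' (after the try/except). Output: UHW

Answer: UHW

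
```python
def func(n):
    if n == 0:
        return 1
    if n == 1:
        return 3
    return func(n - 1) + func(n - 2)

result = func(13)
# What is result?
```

Build up from base cases: func(0)=1, func(1)=3, func(2)=4, func(3)=7, func(4)=11, func(5)=18, func(6)=29, ..., func(13)=843

Answer: 843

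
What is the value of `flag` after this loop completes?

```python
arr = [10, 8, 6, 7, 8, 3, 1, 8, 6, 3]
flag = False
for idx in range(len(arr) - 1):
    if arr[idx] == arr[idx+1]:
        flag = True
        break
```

Check consecutive duplicates in [10, 8, 6, 7, 8, 3, 1, 8, 6, 3]
`flag` takes the values: False

Answer: False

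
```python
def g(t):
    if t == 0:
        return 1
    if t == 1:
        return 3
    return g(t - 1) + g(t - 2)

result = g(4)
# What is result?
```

Build up from base cases: g(0)=1, g(1)=3, g(2)=4, g(3)=7, g(4)=11

Answer: 11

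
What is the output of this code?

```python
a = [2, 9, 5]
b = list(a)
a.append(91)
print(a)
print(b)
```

Key concept: list() constructor creates copy.
Step by step:
`a = [2, 9, 5]` → a = [2, 9, 5]
`b = list(a)` → b = [2, 9, 5]
`a.append(91)` → a = [2, 9, 5, 91]
`print(a)` → prints [2, 9, 5, 91]
`print(b)` → prints [2, 9, 5]

Answer:
[2, 9, 5, 91]
[2, 9, 5]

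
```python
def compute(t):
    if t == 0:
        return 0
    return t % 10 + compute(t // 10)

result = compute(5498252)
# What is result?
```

Sum of digits of 5498252: 2 + 5 + 2 + 8 + 9 + 4 + 5 = 35

Answer: 35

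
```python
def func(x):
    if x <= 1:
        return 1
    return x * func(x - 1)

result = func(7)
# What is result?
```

func(7) = 7 * 6 * 5 * 4 * 3 * 2 * 1 = 5040

Answer: 5040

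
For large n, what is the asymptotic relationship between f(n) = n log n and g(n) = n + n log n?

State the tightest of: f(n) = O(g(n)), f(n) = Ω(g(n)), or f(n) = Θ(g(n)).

n log n vs n + n log n: f(n) = Θ(g(n)) — they are asymptotically equivalent (the n term is dominated).

Answer: f(n) = Θ(g(n)) — they are asymptotically equivalent (the n term is dominated).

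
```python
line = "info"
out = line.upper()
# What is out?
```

Trace:
`line = "info"` → line = 'info'
`out = line.upper()` → out = 'INFO'
So out = 'INFO'

Answer: 'INFO'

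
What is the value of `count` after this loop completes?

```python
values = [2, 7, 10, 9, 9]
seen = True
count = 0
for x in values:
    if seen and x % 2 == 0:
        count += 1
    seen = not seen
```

Count even values at even positions
`count` takes the values: 0 → 1 → 2

Answer: 2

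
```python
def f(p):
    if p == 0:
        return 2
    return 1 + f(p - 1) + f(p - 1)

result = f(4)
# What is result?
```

f(p) = 1 + 2·f(p-1), f(0)=2. Closed form: (2+1)·2^4 - 1 = 47.

Answer: 47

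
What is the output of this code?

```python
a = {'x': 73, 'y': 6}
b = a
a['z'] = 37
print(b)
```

Key concept: dict aliasing.
Step by step:
`a = {'x': 73, 'y': 6}` → a = {'x': 73, 'y': 6}
`b = a` → b = {'x': 73, 'y': 6} (same object as a)
`a['z'] = 37` → a = {'x': 73, 'y': 6, 'z': 37} (same object as b); b = {'x': 73, 'y': 6, 'z': 37} (same object as a)
`print(b)` → prints {'x': 73, 'y': 6, 'z': 37}

Answer: {'x': 73, 'y': 6, 'z': 37}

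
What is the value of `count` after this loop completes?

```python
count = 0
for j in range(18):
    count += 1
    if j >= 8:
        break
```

Loop breaks when j reaches 8, count is 9
`count` takes the values: 0 → 1 → 2 → 3 → 4 → 5 → 6 → 7 → 8 → 9

Answer: 9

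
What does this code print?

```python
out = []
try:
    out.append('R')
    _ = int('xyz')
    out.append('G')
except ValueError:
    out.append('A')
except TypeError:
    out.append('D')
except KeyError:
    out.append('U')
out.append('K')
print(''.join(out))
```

Execution trace: 'R' (try body) → 'A' (except ValueError) → 'K' (after the try/except). Output: RAK

Answer: RAK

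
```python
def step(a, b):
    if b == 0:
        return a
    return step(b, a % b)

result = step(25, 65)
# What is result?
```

step(25, 65) -> step(65, 25) -> step(25, 15) -> step(15, 10) -> step(10, 5) -> step(5, 0) -> 5

Answer: 5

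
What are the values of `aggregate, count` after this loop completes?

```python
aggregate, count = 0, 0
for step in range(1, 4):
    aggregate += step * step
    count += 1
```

Sum of squares and count
`aggregate, count` takes the values: (0, 0) → (1, 0) → (1, 1) → (5, 1) → (5, 2) → (14, 2) → (14, 3)

Answer: 14, 3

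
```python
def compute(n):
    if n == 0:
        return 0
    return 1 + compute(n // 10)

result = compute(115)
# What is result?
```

Count of digits of 115: 3

Answer: 3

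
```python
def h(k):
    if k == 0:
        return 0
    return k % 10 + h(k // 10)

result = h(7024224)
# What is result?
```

Sum of digits of 7024224: 4 + 2 + 2 + 4 + 2 + 0 + 7 = 21

Answer: 21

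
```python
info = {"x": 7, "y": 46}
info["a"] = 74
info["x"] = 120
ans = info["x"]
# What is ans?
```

Trace:
`info = {"x": 7, "y": 46}` → info = {'x': 7, 'y': 46}
`info["a"] = 74` → info = {'x': 7, 'y': 46, 'a': 74}
`info["x"] = 120` → info = {'x': 120, 'y': 46, 'a': 74}
`ans = info["x"]` → ans = 120
So ans = 120

Answer: 120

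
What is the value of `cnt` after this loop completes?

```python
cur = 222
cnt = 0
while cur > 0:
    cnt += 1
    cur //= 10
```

Count digits by repeated division by 10
`cnt` takes the values: 0 → 1 → 2 → 3

Answer: 3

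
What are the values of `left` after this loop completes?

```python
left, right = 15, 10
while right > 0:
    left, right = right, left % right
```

GCD of 15 and 10
`left` takes the values: 15 → 10 → 5

Answer: 5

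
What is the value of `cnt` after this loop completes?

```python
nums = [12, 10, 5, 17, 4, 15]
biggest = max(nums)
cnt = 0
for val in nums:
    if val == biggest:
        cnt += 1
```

Count of max value 17 in [12, 10, 5, 17, 4, 15]
`cnt` takes the values: 0 → 1

Answer: 1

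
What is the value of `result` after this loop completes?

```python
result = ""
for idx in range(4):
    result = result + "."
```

Repeat '.' 4 times
`result` takes the values: "" → "." → ".." → "..." → "...."

Answer: "...."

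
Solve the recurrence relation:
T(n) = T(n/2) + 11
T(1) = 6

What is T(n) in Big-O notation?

Each step divides n by 2 and adds 11. After log_2(n) steps we reach T(1)=6. So T(n) = 11·log_2(n) + 6 = O(log n).

Answer: O(log n)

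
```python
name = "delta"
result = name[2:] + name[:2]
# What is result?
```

Trace:
`name = "delta"` → name = 'delta'
`result = name[2:] + name[:2]` → result = 'ltade'
So result = 'ltade'

Answer: 'ltade'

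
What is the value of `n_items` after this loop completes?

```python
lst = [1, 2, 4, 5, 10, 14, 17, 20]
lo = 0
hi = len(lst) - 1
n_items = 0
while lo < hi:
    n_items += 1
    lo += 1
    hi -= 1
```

Iterations until pointers meet (list length 8)
`n_items` takes the values: 0 → 1 → 2 → 3 → 4

Answer: 4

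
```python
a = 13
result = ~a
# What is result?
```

Trace:
`a = 13` → a = 13
`result = ~a` → result = -14
So result = -14

Answer: -14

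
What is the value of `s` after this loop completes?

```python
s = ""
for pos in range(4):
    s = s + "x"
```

Repeat 'x' 4 times
`s` takes the values: "" → "x" → "xx" → "xxx" → "xxxx"

Answer: "xxxx"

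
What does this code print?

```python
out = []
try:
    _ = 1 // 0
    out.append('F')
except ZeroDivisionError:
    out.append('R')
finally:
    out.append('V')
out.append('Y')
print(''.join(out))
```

Execution trace: 'R' (except ZeroDivisionError) → 'V' (finally) → 'Y' (after the try/except). Output: RVY

Answer: RVY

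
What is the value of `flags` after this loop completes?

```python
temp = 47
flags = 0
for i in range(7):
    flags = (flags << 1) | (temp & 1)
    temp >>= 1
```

Reverse lowest 7 bits of 47
`flags` takes the values: 0 → 1 → 3 → 7 → 15 → 30 → 61 → 122

Answer: 122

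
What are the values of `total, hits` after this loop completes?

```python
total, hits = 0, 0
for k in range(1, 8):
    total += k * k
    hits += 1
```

Sum of squares and count
`total, hits` takes the values: (0, 0) → (1, 0) → (1, 1) → (5, 1) → (5, 2) → (14, 2) → (14, 3) → (30, 3) → (30, 4) → (55, 4) → (55, 5) → (91, 5) → (91, 6) → (140, 6) → (140, 7)

Answer: 140, 7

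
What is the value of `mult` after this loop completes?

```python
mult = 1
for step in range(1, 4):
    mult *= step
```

3! = 6
`mult` takes the values: 1 → 2 → 6

Answer: 6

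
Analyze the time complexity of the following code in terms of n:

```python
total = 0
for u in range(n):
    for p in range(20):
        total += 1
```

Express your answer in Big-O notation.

Each loop level contributes: n × 1. Multiplying the contributions gives O(n).

Answer: O(n)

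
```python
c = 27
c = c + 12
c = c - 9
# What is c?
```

Trace:
`c = 27` → c = 27
`c = c + 12` → c = 39
`c = c - 9` → c = 30
So c = 30

Answer: 30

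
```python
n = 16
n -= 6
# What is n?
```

Trace:
`n = 16` → n = 16
`n -= 6` → n = 10
So n = 10

Answer: 10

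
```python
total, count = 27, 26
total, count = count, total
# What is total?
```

Trace:
`total, count = 27, 26` → total = 27; count = 26
`total, count = count, total` → total = 26; count = 27
So total = 26

Answer: 26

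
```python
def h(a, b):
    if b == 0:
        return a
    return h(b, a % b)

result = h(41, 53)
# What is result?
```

h(41, 53) -> h(53, 41) -> h(41, 12) -> h(12, 5) -> h(5, 2) -> h(2, 1) -> h(1, 0) -> 1

Answer: 1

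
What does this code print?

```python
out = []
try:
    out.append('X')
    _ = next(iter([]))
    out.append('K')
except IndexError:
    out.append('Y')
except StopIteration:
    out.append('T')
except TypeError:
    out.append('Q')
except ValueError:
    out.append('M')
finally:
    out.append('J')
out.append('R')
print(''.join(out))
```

Execution trace: 'X' (try body) → 'T' (except StopIteration) → 'J' (finally) → 'R' (after the try/except). Output: XTJR

Answer: XTJR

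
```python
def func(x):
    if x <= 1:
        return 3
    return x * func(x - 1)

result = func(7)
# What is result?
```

func(7) = 7 * 6 * 5 * 4 * 3 * 2 * 3 = 15120

Answer: 15120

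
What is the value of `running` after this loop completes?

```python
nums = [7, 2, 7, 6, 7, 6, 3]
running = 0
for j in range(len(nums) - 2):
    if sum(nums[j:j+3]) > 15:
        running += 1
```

Count windows with sum > 15
`running` takes the values: 0 → 1 → 2 → 3 → 4

Answer: 4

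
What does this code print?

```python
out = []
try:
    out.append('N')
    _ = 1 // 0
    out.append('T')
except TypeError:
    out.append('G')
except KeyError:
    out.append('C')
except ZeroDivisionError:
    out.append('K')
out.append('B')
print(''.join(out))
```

Execution trace: 'N' (try body) → 'K' (except ZeroDivisionError) → 'B' (after the try/except). Output: NKB

Answer: NKB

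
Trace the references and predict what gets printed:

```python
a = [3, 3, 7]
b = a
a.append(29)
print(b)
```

Key concept: basic list aliasing.
Step by step:
`a = [3, 3, 7]` → a = [3, 3, 7]
`b = a` → b = [3, 3, 7] (same object as a)
`a.append(29)` → a = [3, 3, 7, 29] (same object as b); b = [3, 3, 7, 29] (same object as a)
`print(b)` → prints [3, 3, 7, 29]

Answer: [3, 3, 7, 29]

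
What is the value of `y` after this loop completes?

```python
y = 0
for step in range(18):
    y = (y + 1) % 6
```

Increment mod 6, 18 times = 0
`y` takes the values: 0 → 1 → 2 → 3 → 4 → 5 → 0 → 1 → 2 → 3 → 4 → 5 → 0 → 1 → 2 → 3 → 4 → 5 → 0

Answer: 0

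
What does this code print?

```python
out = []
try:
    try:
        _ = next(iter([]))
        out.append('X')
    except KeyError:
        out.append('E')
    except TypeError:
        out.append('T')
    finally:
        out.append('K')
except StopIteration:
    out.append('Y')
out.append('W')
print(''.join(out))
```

Execution trace: 'K' (finally) → 'Y' (outer except StopIteration) → 'W' (after the try/except). Output: KYW

Answer: KYW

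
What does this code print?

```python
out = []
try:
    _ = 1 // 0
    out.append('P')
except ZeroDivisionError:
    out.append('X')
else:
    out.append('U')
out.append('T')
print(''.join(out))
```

Execution trace: 'X' (except ZeroDivisionError) → 'T' (after the try/except). Output: XT

Answer: XT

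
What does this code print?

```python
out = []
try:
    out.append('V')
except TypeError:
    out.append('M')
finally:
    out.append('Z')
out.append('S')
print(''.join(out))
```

Execution trace: 'V' (try body, no exception) → 'Z' (finally) → 'S' (after the try/except). Output: VZS

Answer: VZS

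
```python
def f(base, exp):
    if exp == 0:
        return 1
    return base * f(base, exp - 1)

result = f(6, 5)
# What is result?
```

f(6, 5) = 6 * 6 * 6 * 6 * 6 = 7776

Answer: 7776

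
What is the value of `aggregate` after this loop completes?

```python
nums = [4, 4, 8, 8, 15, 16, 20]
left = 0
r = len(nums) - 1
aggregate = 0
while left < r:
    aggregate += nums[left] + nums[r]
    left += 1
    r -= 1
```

Sum of pairs from ends
`aggregate` takes the values: 0 → 24 → 44 → 67

Answer: 67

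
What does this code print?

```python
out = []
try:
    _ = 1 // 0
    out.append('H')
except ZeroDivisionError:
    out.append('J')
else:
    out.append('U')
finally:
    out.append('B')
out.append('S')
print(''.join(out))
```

Execution trace: 'J' (except ZeroDivisionError) → 'B' (finally) → 'S' (after the try/except). Output: JBS

Answer: JBS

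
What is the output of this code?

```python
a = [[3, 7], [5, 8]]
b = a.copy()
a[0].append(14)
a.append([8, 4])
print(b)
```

Key concept: shallow copy with nested lists.
Step by step:
`a = [[3, 7], [5, 8]]` → a = [[3, 7], [5, 8]]
`b = a.copy()` → b = [[3, 7], [5, 8]]
`a[0].append(14)` → a = [[3, 7, 14], [5, 8]]; b = [[3, 7, 14], [5, 8]]
`a.append([8, 4])` → a = [[3, 7, 14], [5, 8], [8, 4]]
`print(b)` → prints [[3, 7, 14], [5, 8]]

Answer: [[3, 7, 14], [5, 8]]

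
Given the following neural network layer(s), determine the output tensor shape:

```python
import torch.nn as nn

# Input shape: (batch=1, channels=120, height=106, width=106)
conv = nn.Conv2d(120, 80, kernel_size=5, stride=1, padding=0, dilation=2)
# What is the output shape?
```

Input: (1, 120, 106, 106) -> Output: (1, 80, 98, 98)

Answer: (1, 80, 98, 98)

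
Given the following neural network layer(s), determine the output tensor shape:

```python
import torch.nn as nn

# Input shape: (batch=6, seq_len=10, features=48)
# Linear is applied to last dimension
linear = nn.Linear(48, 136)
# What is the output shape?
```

Input: (6, 10, 48) -> Output: (6, 10, 136)

Answer: (6, 10, 136)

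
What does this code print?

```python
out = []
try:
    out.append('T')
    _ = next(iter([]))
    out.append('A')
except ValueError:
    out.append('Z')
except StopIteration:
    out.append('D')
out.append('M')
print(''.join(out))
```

Execution trace: 'T' (try body) → 'D' (except StopIteration) → 'M' (after the try/except). Output: TDM

Answer: TDM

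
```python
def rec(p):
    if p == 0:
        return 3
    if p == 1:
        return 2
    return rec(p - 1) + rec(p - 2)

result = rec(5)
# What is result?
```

Build up from base cases: rec(0)=3, rec(1)=2, rec(2)=5, rec(3)=7, rec(4)=12, rec(5)=19

Answer: 19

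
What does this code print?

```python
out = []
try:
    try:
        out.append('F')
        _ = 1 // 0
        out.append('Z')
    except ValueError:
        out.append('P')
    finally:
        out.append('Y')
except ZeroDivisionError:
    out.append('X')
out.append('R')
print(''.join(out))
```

Execution trace: 'F' (inner try body) → 'Y' (inner finally) → 'X' (outer except ZeroDivisionError) → 'R' (after the try/except). Output: FYXR

Answer: FYXR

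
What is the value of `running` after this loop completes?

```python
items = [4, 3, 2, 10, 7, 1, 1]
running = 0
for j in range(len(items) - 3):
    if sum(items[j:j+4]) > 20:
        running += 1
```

Count windows with sum > 20
`running` takes the values: 0 → 1

Answer: 1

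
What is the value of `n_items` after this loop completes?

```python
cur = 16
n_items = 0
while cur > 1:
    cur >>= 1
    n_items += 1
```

Count right shifts until 1
`n_items` takes the values: 0 → 1 → 2 → 3 → 4

Answer: 4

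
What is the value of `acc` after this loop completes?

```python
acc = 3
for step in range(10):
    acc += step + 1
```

Start at 3, add 1 to 10 = 58
`acc` takes the values: 3 → 4 → 6 → 9 → 13 → 18 → 24 → 31 → 39 → 48 → 58

Answer: 58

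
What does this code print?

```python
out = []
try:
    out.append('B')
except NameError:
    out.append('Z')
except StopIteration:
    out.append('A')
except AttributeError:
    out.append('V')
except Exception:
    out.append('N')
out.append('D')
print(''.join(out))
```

Execution trace: 'B' (try body, no exception) → 'D' (after the try/except). Output: BD

Answer: BD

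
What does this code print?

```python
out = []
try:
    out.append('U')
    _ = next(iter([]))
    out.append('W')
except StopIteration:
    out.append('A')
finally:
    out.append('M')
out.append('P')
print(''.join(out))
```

Execution trace: 'U' (try body) → 'A' (except StopIteration) → 'M' (finally) → 'P' (after the try/except). Output: UAMP

Answer: UAMP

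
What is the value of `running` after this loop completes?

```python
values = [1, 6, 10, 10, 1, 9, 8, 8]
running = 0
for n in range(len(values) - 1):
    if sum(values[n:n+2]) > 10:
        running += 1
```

Count windows with sum > 10
`running` takes the values: 0 → 1 → 2 → 3 → 4 → 5

Answer: 5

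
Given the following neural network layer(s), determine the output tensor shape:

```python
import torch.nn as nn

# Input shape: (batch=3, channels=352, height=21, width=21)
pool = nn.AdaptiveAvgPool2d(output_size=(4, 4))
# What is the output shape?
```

Input: (3, 352, 21, 21) -> Output: (3, 352, 4, 4)

Answer: (3, 352, 4, 4)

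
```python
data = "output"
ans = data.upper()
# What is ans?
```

Trace:
`data = "output"` → data = 'output'
`ans = data.upper()` → ans = 'OUTPUT'
So ans = 'OUTPUT'

Answer: 'OUTPUT'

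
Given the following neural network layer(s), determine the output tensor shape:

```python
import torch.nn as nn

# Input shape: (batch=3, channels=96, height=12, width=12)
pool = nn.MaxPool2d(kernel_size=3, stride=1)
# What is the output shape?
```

Input: (3, 96, 12, 12) -> Output: (3, 96, 10, 10)

Answer: (3, 96, 10, 10)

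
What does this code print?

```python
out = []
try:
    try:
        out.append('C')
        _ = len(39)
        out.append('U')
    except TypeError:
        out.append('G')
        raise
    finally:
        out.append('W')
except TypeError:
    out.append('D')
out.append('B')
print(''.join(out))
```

Execution trace: 'C' (inner try body) → 'G' (inner except TypeError) → 'W' (inner finally) → 'D' (outer except TypeError) → 'B' (after the try/except). Output: CGWDB

Answer: CGWDB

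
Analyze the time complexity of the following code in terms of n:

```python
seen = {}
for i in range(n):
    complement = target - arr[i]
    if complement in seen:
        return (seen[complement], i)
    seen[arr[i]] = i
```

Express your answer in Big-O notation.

This is Two sum with hash map. Time complexity: O(n).

Answer: O(n)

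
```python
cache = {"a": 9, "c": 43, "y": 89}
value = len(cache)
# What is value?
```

Trace:
`cache = {"a": 9, "c": 43, "y": 89}` → cache = {'a': 9, 'c': 43, 'y': 89}
`value = len(cache)` → value = 3
So value = 3

Answer: 3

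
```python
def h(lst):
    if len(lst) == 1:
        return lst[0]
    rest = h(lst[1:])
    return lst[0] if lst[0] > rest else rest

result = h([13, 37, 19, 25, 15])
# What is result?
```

Recursive max over [13, 37, 19, 25, 15] = 37

Answer: 37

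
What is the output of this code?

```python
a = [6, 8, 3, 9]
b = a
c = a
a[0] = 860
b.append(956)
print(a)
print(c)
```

Key concept: multiple aliases.
Step by step:
`a = [6, 8, 3, 9]` → a = [6, 8, 3, 9]
`b = a` → b = [6, 8, 3, 9] (same object as a)
`c = a` → c = [6, 8, 3, 9] (same object as a, b)
`a[0] = 860` → a = [860, 8, 3, 9] (same object as b, c); b = [860, 8, 3, 9] (same object as a, c); c = [860, 8, 3, 9] (same object as a, b)
`b.append(956)` → a = [860, 8, 3, 9, 956] (same object as b, c); b = [860, 8, 3, 9, 956] (same object as a, c); c = [860, 8, 3, 9, 956] (same object as a, b)
`print(a)` → prints [860, 8, 3, 9, 956]
`print(c)` → prints [860, 8, 3, 9, 956]

Answer:
[860, 8, 3, 9, 956]
[860, 8, 3, 9, 956]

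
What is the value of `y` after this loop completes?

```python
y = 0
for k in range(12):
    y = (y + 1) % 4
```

Increment mod 4, 12 times = 0
`y` takes the values: 0 → 1 → 2 → 3 → 0 → 1 → 2 → 3 → 0 → 1 → 2 → 3 → 0

Answer: 0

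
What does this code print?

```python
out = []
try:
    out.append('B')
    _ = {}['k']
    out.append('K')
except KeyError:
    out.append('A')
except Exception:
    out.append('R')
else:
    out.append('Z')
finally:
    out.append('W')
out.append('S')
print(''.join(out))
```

Execution trace: 'B' (try body) → 'A' (except KeyError) → 'W' (finally) → 'S' (after the try/except). Output: BAWS

Answer: BAWS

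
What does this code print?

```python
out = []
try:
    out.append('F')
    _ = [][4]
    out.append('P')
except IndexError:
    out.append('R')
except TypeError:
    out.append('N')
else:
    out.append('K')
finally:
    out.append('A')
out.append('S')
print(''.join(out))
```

Execution trace: 'F' (try body) → 'R' (except IndexError) → 'A' (finally) → 'S' (after the try/except). Output: FRAS

Answer: FRAS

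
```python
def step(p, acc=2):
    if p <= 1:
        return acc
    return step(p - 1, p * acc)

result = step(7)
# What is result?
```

Accumulator trace (n, acc): (7, 2) -> (6, 14) -> (5, 84) -> (4, 420) -> (3, 1680) -> (2, 5040) -> (1, 10080) -> return 10080

Answer: 10080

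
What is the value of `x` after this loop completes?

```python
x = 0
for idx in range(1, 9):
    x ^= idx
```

XOR of 1 to 8
`x` takes the values: 0 → 1 → 3 → 0 → 4 → 1 → 7 → 0 → 8

Answer: 8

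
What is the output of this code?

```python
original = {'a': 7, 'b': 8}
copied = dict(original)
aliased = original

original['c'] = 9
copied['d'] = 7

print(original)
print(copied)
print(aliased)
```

Key concept: dict() creates copy, assignment creates alias.
Step by step:
`original = {'a': 7, 'b': 8}` → original = {'a': 7, 'b': 8}
`copied = dict(original)` → copied = {'a': 7, 'b': 8}
`aliased = original` → aliased = {'a': 7, 'b': 8} (same object as original)
`original['c'] = 9` → original = {'a': 7, 'b': 8, 'c': 9} (same object as aliased); aliased = {'a': 7, 'b': 8, 'c': 9} (same object as original)
`copied['d'] = 7` → copied = {'a': 7, 'b': 8, 'd': 7}
`print(original)` → prints {'a': 7, 'b': 8, 'c': 9}
`print(copied)` → prints {'a': 7, 'b': 8, 'd': 7}
`print(aliased)` → prints {'a': 7, 'b': 8, 'c': 9}

Answer:
{'a': 7, 'b': 8, 'c': 9}
{'a': 7, 'b': 8, 'd': 7}
{'a': 7, 'b': 8, 'c': 9}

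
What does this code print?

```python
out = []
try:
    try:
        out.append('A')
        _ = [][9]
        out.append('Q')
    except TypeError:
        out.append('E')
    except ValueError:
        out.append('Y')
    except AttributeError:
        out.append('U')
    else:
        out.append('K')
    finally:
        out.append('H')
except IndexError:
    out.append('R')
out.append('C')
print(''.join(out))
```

Execution trace: 'A' (try body) → 'H' (finally) → 'R' (outer except IndexError) → 'C' (after the try/except). Output: AHRC

Answer: AHRC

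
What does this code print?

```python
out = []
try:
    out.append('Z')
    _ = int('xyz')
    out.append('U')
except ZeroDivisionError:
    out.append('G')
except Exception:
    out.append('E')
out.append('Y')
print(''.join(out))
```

Execution trace: 'Z' (try body) → 'E' (except Exception) → 'Y' (after the try/except). Output: ZEY

Answer: ZEY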